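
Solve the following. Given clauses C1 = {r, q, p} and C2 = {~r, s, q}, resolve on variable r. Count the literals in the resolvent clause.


Remove r from C1 and ~r from C2.
C1 remainder: {q, p}
C2 remainder: {s, q}
Union (resolvent): {p, q, s}
Resolvent has 3 literal(s).

3


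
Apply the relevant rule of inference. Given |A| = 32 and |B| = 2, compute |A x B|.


The Cartesian product A x B contains all ordered pairs (a, b).
|A x B| = |A| * |B| = 32 * 2 = 64

64


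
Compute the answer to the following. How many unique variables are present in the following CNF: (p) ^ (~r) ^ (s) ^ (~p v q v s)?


Identify each variable that appears in the formula.
Variables found: p, q, r, s
Count = 4

4


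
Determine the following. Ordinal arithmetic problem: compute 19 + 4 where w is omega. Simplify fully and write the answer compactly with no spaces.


Compute 19 + 4.
Ordinal + is associative but NOT commutative; for finite n>0, n + w = w but w + n stays w+n.
Both operands finite; ordinal + agrees with natural +: 19 + 4 = 23.
Result = 23

23


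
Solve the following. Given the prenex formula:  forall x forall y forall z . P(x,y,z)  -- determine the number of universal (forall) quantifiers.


Quantifier prefix: forall x forall y forall z
Mark each quantifier type:
  U U U
Universal count = 3, Existential count = 0
Asked for universal (forall) quantifiers: 3

3


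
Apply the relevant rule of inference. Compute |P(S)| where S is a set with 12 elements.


The power set of a set with n elements has 2^n elements.
|P(S)| = 2^12 = 4096

4096


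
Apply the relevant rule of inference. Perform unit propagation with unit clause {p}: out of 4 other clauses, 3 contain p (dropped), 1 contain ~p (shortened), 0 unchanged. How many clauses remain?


Satisfied (removed): 3
Shortened (remain): 1
Unchanged (remain): 0
Remaining = 1 + 0 = 1

1


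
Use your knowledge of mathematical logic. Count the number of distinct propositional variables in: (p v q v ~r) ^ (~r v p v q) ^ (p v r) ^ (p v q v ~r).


Identify each variable that appears in the formula.
Variables found: p, q, r
Count = 3

3


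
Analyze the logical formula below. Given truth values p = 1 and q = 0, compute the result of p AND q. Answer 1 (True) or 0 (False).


p = 1, q = 0
Operation: p AND q
Evaluate: 1 AND 0 = 0

0


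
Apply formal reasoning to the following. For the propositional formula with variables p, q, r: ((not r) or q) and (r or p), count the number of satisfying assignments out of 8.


Evaluate all 8 assignments for p, q, r:
p=0, q=0, r=0: 0
p=0, q=0, r=1: 0
p=0, q=1, r=0: 0
p=0, q=1, r=1: 1
p=1, q=0, r=0: 1
p=1, q=0, r=1: 0
p=1, q=1, r=0: 1
p=1, q=1, r=1: 1
Satisfying count = 4

4


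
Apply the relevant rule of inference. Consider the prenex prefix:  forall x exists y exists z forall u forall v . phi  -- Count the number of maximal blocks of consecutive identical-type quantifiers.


Quantifier-type sequence: A E E A A  (A=forall, E=exists)
Group into maximal same-type runs:
  Ax1 | Ex2 | Ax2
Number of blocks = 3

3


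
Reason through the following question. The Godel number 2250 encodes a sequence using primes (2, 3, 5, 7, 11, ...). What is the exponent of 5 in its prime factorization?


Factorize 2250 by dividing by 5 repeatedly.
Division steps: 5 divides 2250 exactly 3 time(s).
Exponent of 5 = 3

3


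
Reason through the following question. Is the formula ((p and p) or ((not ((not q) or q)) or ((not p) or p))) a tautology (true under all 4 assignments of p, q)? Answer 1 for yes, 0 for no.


Check all 4 assignments:
p=0, q=0: 1
p=0, q=1: 1
p=1, q=0: 1
p=1, q=1: 1
Satisfying count = 4/4.
Tautology iff count = 4: yes.

1


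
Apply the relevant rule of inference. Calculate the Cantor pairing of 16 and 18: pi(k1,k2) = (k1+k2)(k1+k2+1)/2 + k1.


k1 + k2 = 34
(k1+k2)(k1+k2+1)/2 = 34 * 35 / 2 = 595
pi = 595 + 16 = 611

611


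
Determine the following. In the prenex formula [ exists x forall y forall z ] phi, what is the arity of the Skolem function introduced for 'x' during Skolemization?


Quantifier prefix: exists x forall y forall z
'x' is existentially quantified at position 1.
No universal quantifiers precede it.
Skolem function arity = 0 (a Skolem constant)

0


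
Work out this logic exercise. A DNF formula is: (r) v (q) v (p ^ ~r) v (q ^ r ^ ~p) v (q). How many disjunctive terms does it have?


A DNF formula is a disjunction of terms (conjunctions).
Terms are separated by v.
Counting the disjuncts: 5 terms.

5


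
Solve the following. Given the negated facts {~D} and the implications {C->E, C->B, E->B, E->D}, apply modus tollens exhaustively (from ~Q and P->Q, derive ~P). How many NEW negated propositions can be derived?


Initial negated facts: {~D}
Apply modus tollens to closure:
  ~D and E->D  =>  ~E
  ~E and C->E  =>  ~C
Final negated: {~C, ~D, ~E}
New negations: {~C, ~E}
Count = 2

2


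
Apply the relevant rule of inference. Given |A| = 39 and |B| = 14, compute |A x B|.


The Cartesian product A x B contains all ordered pairs (a, b).
|A x B| = |A| * |B| = 39 * 14 = 546

546


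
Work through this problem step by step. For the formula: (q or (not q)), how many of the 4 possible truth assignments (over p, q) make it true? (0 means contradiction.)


Check all 4 assignments:
p=0, q=0: 1
p=0, q=1: 1
p=1, q=0: 1
p=1, q=1: 1
Count of True = 4

4


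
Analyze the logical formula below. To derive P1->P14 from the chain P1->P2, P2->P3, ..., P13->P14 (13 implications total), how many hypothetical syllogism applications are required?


With 13 implications in a chain connecting 14 propositions:
P1->P2, P2->P3, ..., P13->P14
Steps needed = (number of implications) - 1 = 13 - 1 = 12

12


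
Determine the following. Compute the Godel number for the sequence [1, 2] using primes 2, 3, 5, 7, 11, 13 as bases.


Encode each element as an exponent of the corresponding prime:
  2^1 = 2
  3^2 = 9
Product = 2 * 9 = 18

18


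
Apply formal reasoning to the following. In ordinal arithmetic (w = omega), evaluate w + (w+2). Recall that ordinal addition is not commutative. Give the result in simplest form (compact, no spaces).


Compute w + (w+2).
Ordinal + is associative but NOT commutative; for finite n>0, n + w = w but w + n stays w+n.
w + (w+2) = (w+w) + 2 = w*2+2.
Result = w*2+2

w*2+2


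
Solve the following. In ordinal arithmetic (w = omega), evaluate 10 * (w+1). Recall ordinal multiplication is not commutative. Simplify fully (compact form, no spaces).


Compute 10 * (w+1).
Ordinal * is associative and left-distributive over +, but NOT commutative; for finite n>1, n*w = w but w*n stays w*n.
By left-distributivity: 10 * (w+1) = 10*w + 10*1 = w + 10 = w+10.
Result = w+10

w+10


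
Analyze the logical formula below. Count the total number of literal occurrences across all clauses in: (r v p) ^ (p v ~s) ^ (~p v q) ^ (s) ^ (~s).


Counting literals in each clause:
Clause 1: 2 literal(s)
Clause 2: 2 literal(s)
Clause 3: 2 literal(s)
Clause 4: 1 literal(s)
Clause 5: 1 literal(s)
Total = 8

8


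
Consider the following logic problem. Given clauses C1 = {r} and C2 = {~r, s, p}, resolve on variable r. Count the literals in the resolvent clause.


Remove r from C1 and ~r from C2.
C1 remainder: {}
C2 remainder: {s, p}
Union (resolvent): {p, s}
Resolvent has 2 literal(s).

2


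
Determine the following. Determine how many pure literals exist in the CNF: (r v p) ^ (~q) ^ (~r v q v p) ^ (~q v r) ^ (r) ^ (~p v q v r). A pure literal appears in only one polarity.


Check each variable for pure literal status:
p: mixed (not pure)
q: mixed (not pure)
r: mixed (not pure)
Pure literal count = 0

0


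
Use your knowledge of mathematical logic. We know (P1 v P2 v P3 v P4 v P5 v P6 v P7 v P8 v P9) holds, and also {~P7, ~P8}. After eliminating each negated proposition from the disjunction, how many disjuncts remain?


Original disjuncts (9): P1, P2, P3, P4, P5, P6, P7, P8, P9
Negated (eliminate): ~P7, ~P8
Remaining disjuncts: P1, P2, P3, P4, P5, P6, P9
Count = 9 - 2 = 7

7


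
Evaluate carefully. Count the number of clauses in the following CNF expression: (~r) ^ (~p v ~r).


A CNF formula is a conjunction of clauses.
Clauses are separated by ^.
Counting the conjuncts: 2 clauses.

2


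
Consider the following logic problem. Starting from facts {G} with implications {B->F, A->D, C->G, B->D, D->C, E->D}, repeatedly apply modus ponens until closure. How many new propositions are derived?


Initial facts: {G}
Apply modus ponens to closure:
  (no implication fires)
Final known: {G}
New propositions: {(none)}
Count = 0

0


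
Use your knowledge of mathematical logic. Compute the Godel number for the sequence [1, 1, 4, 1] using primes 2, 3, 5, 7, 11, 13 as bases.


Encode each element as an exponent of the corresponding prime:
  2^1 = 2
  3^1 = 3
  5^4 = 625
  7^1 = 7
Product = 2 * 3 * 625 * 7 = 26250

26250


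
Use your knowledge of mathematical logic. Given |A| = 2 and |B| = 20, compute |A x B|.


The Cartesian product A x B contains all ordered pairs (a, b).
|A x B| = |A| * |B| = 2 * 20 = 40

40


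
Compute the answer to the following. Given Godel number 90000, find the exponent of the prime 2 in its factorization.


Factorize 90000 by dividing by 2 repeatedly.
Division steps: 2 divides 90000 exactly 4 time(s).
Exponent of 2 = 4

4


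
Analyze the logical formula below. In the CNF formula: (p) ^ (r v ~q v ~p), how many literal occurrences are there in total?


Counting literals in each clause:
Clause 1: 1 literal(s)
Clause 2: 3 literal(s)
Total = 4

4


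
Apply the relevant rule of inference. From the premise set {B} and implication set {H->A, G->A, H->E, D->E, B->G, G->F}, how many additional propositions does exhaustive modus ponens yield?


Initial facts: {B}
Apply modus ponens to closure:
  B and B->G  =>  G
  G and G->F  =>  F
  G and G->A  =>  A
Final known: {A, B, F, G}
New propositions: {A, F, G}
Count = 3

3


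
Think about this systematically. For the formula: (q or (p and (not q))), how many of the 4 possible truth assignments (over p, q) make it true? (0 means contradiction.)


Check all 4 assignments:
p=0, q=0: 0
p=0, q=1: 1
p=1, q=0: 1
p=1, q=1: 1
Count of True = 3

3


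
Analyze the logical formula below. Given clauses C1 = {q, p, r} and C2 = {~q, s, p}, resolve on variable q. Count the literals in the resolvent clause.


Remove q from C1 and ~q from C2.
C1 remainder: {p, r}
C2 remainder: {s, p}
Union (resolvent): {p, r, s}
Resolvent has 3 literal(s).

3


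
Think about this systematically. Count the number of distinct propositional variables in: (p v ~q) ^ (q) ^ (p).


Identify each variable that appears in the formula.
Variables found: p, q
Count = 2

2


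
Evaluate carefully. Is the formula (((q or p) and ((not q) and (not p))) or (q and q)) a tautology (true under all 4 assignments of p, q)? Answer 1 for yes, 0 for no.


Check all 4 assignments:
p=0, q=0: 0
p=0, q=1: 1
p=1, q=0: 0
p=1, q=1: 1
Satisfying count = 2/4.
Tautology iff count = 4: no.

0


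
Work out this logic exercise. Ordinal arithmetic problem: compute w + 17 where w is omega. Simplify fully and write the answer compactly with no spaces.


Compute w + 17.
Ordinal + is associative but NOT commutative; for finite n>0, n + w = w but w + n stays w+n.
w + 17 is already in normal form (a successor ordinal beyond w).
Result = w+17

w+17


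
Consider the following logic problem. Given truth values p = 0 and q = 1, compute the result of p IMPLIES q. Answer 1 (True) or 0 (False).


p = 0, q = 1
Operation: p IMPLIES q
Evaluate: 0 IMPLIES 1 = 1

1


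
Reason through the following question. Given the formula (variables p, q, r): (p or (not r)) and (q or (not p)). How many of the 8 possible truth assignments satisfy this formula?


Evaluate all 8 assignments for p, q, r:
p=0, q=0, r=0: 1
p=0, q=0, r=1: 0
p=0, q=1, r=0: 1
p=0, q=1, r=1: 0
p=1, q=0, r=0: 0
p=1, q=0, r=1: 0
p=1, q=1, r=0: 1
p=1, q=1, r=1: 1
Satisfying count = 4

4


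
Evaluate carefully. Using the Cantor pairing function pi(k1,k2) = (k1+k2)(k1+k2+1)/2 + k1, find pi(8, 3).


k1 + k2 = 11
(k1+k2)(k1+k2+1)/2 = 11 * 12 / 2 = 66
pi = 66 + 8 = 74

74


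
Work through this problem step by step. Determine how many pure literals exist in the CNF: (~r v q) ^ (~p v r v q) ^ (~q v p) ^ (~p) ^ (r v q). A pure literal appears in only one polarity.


Check each variable for pure literal status:
p: mixed (not pure)
q: mixed (not pure)
r: mixed (not pure)
Pure literal count = 0

0


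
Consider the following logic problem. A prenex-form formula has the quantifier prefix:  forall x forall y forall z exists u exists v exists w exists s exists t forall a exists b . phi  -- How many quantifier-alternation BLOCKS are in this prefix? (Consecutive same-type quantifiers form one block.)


Quantifier-type sequence: A A A E E E E E A E  (A=forall, E=exists)
Group into maximal same-type runs:
  Ax3 | Ex5 | Ax1 | Ex1
Number of blocks = 4

4


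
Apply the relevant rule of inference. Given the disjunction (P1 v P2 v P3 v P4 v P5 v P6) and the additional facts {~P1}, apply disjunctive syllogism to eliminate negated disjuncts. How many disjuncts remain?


Original disjuncts (6): P1, P2, P3, P4, P5, P6
Negated (eliminate): ~P1
Remaining disjuncts: P2, P3, P4, P5, P6
Count = 6 - 1 = 5

5


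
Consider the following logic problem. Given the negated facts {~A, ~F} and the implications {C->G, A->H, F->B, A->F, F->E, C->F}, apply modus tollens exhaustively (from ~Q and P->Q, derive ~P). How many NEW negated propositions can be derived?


Initial negated facts: {~A, ~F}
Apply modus tollens to closure:
  ~F and C->F  =>  ~C
Final negated: {~A, ~C, ~F}
New negations: {~C}
Count = 1

1


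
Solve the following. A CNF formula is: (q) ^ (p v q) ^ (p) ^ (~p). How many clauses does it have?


A CNF formula is a conjunction of clauses.
Clauses are separated by ^.
Counting the conjuncts: 4 clauses.

4


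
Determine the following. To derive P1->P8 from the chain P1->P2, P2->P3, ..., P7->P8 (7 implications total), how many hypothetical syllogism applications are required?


With 7 implications in a chain connecting 8 propositions:
P1->P2, P2->P3, ..., P7->P8
Steps needed = (number of implications) - 1 = 7 - 1 = 6

6


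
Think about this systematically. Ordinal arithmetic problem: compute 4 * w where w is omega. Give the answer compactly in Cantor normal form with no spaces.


Compute 4 * w.
Ordinal * is associative and left-distributive over +, but NOT commutative; for finite n>1, n*w = w but w*n stays w*n.
For finite n>0, n * w = sup{n*k : k<w} = w. So 4 * w = w.
Result = w

w


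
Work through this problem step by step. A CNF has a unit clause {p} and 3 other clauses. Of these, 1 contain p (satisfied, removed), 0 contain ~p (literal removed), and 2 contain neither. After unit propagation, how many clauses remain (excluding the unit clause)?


Satisfied (removed): 1
Shortened (remain): 0
Unchanged (remain): 2
Remaining = 0 + 2 = 2

2


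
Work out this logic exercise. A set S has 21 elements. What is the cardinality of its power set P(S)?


The power set of a set with n elements has 2^n elements.
|P(S)| = 2^21 = 2097152

2097152


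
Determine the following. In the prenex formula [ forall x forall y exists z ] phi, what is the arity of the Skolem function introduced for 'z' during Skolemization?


Quantifier prefix: forall x forall y exists z
'z' is existentially quantified at position 3.
Universal variables preceding it: x, y
Skolem function arity = 2

2


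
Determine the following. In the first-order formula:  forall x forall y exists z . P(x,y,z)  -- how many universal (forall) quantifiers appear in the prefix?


Quantifier prefix: forall x forall y exists z
Mark each quantifier type:
  U U E
Universal count = 2, Existential count = 1
Asked for universal (forall) quantifiers: 2

2


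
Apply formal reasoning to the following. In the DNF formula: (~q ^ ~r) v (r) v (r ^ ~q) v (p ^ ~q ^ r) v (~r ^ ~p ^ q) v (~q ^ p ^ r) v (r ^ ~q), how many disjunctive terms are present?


A DNF formula is a disjunction of terms (conjunctions).
Terms are separated by v.
Counting the disjuncts: 7 terms.

7


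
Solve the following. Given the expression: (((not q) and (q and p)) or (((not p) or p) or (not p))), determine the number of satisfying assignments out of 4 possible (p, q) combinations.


Check all 4 assignments:
p=0, q=0: 1
p=0, q=1: 1
p=1, q=0: 1
p=1, q=1: 1
Count of True = 4

4


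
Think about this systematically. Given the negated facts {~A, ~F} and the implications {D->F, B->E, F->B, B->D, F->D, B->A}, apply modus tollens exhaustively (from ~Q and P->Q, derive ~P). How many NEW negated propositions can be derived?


Initial negated facts: {~A, ~F}
Apply modus tollens to closure:
  ~F and D->F  =>  ~D
  ~D and B->D  =>  ~B
Final negated: {~A, ~B, ~D, ~F}
New negations: {~B, ~D}
Count = 2

2


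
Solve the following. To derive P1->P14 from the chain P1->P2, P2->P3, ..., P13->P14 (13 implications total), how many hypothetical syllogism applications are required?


With 13 implications in a chain connecting 14 propositions:
P1->P2, P2->P3, ..., P13->P14
Steps needed = (number of implications) - 1 = 13 - 1 = 12

12


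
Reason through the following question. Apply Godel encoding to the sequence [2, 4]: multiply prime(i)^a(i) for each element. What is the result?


Encode each element as an exponent of the corresponding prime:
  2^2 = 4
  3^4 = 81
Product = 4 * 81 = 324

324


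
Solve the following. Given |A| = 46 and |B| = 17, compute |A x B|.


The Cartesian product A x B contains all ordered pairs (a, b).
|A x B| = |A| * |B| = 46 * 17 = 782

782


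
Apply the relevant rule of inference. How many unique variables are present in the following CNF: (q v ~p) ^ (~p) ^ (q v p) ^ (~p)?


Identify each variable that appears in the formula.
Variables found: p, q
Count = 2

2


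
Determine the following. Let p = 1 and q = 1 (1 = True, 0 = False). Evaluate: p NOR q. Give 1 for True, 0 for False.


p = 1, q = 1
Operation: p NOR q
Evaluate: 1 NOR 1 = 0

0


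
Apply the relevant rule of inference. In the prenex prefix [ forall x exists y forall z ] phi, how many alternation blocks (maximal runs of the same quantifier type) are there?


Quantifier-type sequence: A E A  (A=forall, E=exists)
Group into maximal same-type runs:
  Ax1 | Ex1 | Ax1
Number of blocks = 3

3


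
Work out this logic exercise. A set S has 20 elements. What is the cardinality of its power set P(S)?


The power set of a set with n elements has 2^n elements.
|P(S)| = 2^20 = 1048576

1048576


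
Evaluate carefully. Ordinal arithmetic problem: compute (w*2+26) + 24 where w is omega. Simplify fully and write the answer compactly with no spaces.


Compute (w*2+26) + 24.
Ordinal + is associative but NOT commutative; for finite n>0, n + w = w but w + n stays w+n.
By associativity: (w*2+26) + 24 = w*2 + (26+24) = w*2+50.
Result = w*2+50

w*2+50


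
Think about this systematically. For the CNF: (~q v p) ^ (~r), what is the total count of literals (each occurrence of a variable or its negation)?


Counting literals in each clause:
Clause 1: 2 literal(s)
Clause 2: 1 literal(s)
Total = 3

3


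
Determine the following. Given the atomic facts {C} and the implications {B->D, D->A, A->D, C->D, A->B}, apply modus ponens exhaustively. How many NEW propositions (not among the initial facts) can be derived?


Initial facts: {C}
Apply modus ponens to closure:
  C and C->D  =>  D
  D and D->A  =>  A
  A and A->B  =>  B
Final known: {A, B, C, D}
New propositions: {A, B, D}
Count = 3

3


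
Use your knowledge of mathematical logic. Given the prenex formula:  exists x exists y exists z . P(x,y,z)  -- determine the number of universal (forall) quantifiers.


Quantifier prefix: exists x exists y exists z
Mark each quantifier type:
  E E E
Universal count = 0, Existential count = 3
Asked for universal (forall) quantifiers: 0

0


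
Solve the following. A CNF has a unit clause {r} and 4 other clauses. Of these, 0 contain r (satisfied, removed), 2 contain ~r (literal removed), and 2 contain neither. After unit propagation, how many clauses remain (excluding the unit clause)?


Satisfied (removed): 0
Shortened (remain): 2
Unchanged (remain): 2
Remaining = 2 + 2 = 4

4


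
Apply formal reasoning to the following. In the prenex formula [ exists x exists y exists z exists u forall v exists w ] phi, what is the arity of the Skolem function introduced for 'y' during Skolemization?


Quantifier prefix: exists x exists y exists z exists u forall v exists w
'y' is existentially quantified at position 2.
No universal quantifiers precede it.
Skolem function arity = 0 (a Skolem constant)

0


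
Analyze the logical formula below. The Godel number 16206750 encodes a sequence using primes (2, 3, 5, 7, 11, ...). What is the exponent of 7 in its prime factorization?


Factorize 16206750 by dividing by 7 repeatedly.
Division steps: 7 divides 16206750 exactly 4 time(s).
Exponent of 7 = 4

4


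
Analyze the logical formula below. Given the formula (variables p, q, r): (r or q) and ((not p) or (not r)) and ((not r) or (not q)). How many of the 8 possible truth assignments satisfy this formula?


Evaluate all 8 assignments for p, q, r:
p=0, q=0, r=0: 0
p=0, q=0, r=1: 1
p=0, q=1, r=0: 1
p=0, q=1, r=1: 0
p=1, q=0, r=0: 0
p=1, q=0, r=1: 0
p=1, q=1, r=0: 1
p=1, q=1, r=1: 0
Satisfying count = 3

3


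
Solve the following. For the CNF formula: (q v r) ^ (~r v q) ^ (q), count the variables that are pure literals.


Check each variable for pure literal status:
p: absent (not pure)
q: pure positive
r: mixed (not pure)
Pure literal count = 1

1


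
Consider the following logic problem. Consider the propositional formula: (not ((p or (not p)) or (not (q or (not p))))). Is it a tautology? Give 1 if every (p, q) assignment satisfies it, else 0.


Check all 4 assignments:
p=0, q=0: 0
p=0, q=1: 0
p=1, q=0: 0
p=1, q=1: 0
Satisfying count = 0/4.
Tautology iff count = 4: no.

0


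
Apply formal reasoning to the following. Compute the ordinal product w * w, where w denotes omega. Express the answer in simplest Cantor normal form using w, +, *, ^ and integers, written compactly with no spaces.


Compute w * w.
Ordinal * is associative and left-distributive over +, but NOT commutative; for finite n>1, n*w = w but w*n stays w*n.
w * w = w^2 by definition.
Result = w^2

w^2


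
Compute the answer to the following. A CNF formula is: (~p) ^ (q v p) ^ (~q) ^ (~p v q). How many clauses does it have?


A CNF formula is a conjunction of clauses.
Clauses are separated by ^.
Counting the conjuncts: 4 clauses.

4


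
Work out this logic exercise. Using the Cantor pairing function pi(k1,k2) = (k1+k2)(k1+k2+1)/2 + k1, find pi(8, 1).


k1 + k2 = 9
(k1+k2)(k1+k2+1)/2 = 9 * 10 / 2 = 45
pi = 45 + 8 = 53

53


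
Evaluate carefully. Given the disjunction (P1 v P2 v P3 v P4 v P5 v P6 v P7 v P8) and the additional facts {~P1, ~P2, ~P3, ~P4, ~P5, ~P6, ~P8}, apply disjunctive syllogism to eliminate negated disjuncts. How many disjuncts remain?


Original disjuncts (8): P1, P2, P3, P4, P5, P6, P7, P8
Negated (eliminate): ~P1, ~P2, ~P3, ~P4, ~P5, ~P6, ~P8
Remaining disjuncts: P7
Count = 8 - 7 = 1

1


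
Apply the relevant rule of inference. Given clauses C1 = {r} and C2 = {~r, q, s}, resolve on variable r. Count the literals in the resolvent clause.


Remove r from C1 and ~r from C2.
C1 remainder: {}
C2 remainder: {q, s}
Union (resolvent): {q, s}
Resolvent has 2 literal(s).

2


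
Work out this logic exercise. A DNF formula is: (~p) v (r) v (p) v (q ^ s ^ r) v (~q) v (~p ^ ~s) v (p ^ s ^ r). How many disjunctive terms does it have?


A DNF formula is a disjunction of terms (conjunctions).
Terms are separated by v.
Counting the disjuncts: 7 terms.

7


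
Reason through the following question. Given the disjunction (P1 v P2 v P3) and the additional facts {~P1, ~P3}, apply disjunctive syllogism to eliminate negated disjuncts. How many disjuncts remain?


Original disjuncts (3): P1, P2, P3
Negated (eliminate): ~P1, ~P3
Remaining disjuncts: P2
Count = 3 - 2 = 1

1


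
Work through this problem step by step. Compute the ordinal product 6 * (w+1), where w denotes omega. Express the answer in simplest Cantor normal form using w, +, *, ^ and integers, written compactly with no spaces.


Compute 6 * (w+1).
Ordinal * is associative and left-distributive over +, but NOT commutative; for finite n>1, n*w = w but w*n stays w*n.
By left-distributivity: 6 * (w+1) = 6*w + 6*1 = w + 6 = w+6.
Result = w+6

w+6


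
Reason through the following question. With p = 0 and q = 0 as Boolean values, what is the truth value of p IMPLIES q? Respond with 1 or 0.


p = 0, q = 0
Operation: p IMPLIES q
Evaluate: 0 IMPLIES 0 = 1

1


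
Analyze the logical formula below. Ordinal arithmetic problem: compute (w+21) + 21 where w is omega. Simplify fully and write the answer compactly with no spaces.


Compute (w+21) + 21.
Ordinal + is associative but NOT commutative; for finite n>0, n + w = w but w + n stays w+n.
By associativity: (w+21) + 21 = w + (21+21) = w+42.
Result = w+42

w+42


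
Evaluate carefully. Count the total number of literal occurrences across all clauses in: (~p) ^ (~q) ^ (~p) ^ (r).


Counting literals in each clause:
Clause 1: 1 literal(s)
Clause 2: 1 literal(s)
Clause 3: 1 literal(s)
Clause 4: 1 literal(s)
Total = 4

4


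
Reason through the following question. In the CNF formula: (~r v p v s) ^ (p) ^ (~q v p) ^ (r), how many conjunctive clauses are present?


A CNF formula is a conjunction of clauses.
Clauses are separated by ^.
Counting the conjuncts: 4 clauses.

4


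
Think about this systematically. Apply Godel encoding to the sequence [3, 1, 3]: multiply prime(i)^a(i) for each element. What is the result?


Encode each element as an exponent of the corresponding prime:
  2^3 = 8
  3^1 = 3
  5^3 = 125
Product = 8 * 3 * 125 = 3000

3000


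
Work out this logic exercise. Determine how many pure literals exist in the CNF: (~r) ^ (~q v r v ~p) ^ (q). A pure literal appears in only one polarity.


Check each variable for pure literal status:
p: pure negative
q: mixed (not pure)
r: mixed (not pure)
Pure literal count = 1

1


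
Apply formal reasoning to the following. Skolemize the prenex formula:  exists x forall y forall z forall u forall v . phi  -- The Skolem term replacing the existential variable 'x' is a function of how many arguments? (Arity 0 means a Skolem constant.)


Quantifier prefix: exists x forall y forall z forall u forall v
'x' is existentially quantified at position 1.
No universal quantifiers precede it.
Skolem function arity = 0 (a Skolem constant)

0


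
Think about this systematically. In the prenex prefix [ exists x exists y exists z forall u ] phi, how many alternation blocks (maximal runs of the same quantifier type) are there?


Quantifier-type sequence: E E E A  (A=forall, E=exists)
Group into maximal same-type runs:
  Ex3 | Ax1
Number of blocks = 2

2


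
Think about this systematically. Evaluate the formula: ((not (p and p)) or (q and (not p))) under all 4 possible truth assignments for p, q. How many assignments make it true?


Check all 4 assignments:
p=0, q=0: 1
p=0, q=1: 1
p=1, q=0: 0
p=1, q=1: 0
Count of True = 2

2


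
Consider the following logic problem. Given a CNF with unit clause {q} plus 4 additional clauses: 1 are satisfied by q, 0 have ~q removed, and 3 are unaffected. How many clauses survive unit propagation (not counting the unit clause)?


Satisfied (removed): 1
Shortened (remain): 0
Unchanged (remain): 3
Remaining = 0 + 3 = 3

3


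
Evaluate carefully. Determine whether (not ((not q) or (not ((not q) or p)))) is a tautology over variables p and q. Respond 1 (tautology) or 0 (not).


Check all 4 assignments:
p=0, q=0: 0
p=0, q=1: 0
p=1, q=0: 0
p=1, q=1: 1
Satisfying count = 1/4.
Tautology iff count = 4: no.

0


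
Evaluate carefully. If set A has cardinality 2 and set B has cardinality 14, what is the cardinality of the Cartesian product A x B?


The Cartesian product A x B contains all ordered pairs (a, b).
|A x B| = |A| * |B| = 2 * 14 = 28

28


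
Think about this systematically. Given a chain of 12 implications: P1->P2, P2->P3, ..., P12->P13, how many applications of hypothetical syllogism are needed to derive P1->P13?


With 12 implications in a chain connecting 13 propositions:
P1->P2, P2->P3, ..., P12->P13
Steps needed = (number of implications) - 1 = 12 - 1 = 11

11


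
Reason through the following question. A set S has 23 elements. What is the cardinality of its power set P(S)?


The power set of a set with n elements has 2^n elements.
|P(S)| = 2^23 = 8388608

8388608


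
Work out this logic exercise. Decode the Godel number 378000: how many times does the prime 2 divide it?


Factorize 378000 by dividing by 2 repeatedly.
Division steps: 2 divides 378000 exactly 4 time(s).
Exponent of 2 = 4

4


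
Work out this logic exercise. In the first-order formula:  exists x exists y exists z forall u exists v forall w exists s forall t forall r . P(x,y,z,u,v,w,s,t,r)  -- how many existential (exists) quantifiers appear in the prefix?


Quantifier prefix: exists x exists y exists z forall u exists v forall w exists s forall t forall r
Mark each quantifier type:
  E E E U E U E U U
Universal count = 4, Existential count = 5
Asked for existential (exists) quantifiers: 5

5


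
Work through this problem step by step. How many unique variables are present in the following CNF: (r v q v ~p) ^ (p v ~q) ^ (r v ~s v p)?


Identify each variable that appears in the formula.
Variables found: p, q, r, s
Count = 4

4


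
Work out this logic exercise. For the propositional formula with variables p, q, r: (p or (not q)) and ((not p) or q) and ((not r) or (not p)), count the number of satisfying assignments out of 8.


Evaluate all 8 assignments for p, q, r:
p=0, q=0, r=0: 1
p=0, q=0, r=1: 1
p=0, q=1, r=0: 0
p=0, q=1, r=1: 0
p=1, q=0, r=0: 0
p=1, q=0, r=1: 0
p=1, q=1, r=0: 1
p=1, q=1, r=1: 0
Satisfying count = 3

3


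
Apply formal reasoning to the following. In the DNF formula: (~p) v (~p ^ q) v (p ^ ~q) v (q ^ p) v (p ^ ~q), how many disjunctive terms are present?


A DNF formula is a disjunction of terms (conjunctions).
Terms are separated by v.
Counting the disjuncts: 5 terms.

5


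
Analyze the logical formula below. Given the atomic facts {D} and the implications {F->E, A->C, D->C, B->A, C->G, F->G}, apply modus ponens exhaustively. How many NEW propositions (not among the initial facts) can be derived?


Initial facts: {D}
Apply modus ponens to closure:
  D and D->C  =>  C
  C and C->G  =>  G
Final known: {C, D, G}
New propositions: {C, G}
Count = 2

2


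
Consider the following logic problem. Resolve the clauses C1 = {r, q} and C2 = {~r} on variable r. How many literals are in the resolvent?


Remove r from C1 and ~r from C2.
C1 remainder: {q}
C2 remainder: {}
Union (resolvent): {q}
Resolvent has 1 literal(s).

1


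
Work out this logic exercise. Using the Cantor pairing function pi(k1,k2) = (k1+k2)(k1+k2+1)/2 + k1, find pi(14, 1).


k1 + k2 = 15
(k1+k2)(k1+k2+1)/2 = 15 * 16 / 2 = 120
pi = 120 + 14 = 134

134


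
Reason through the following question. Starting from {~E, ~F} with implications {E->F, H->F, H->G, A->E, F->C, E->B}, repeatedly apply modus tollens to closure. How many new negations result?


Initial negated facts: {~E, ~F}
Apply modus tollens to closure:
  ~F and H->F  =>  ~H
  ~E and A->E  =>  ~A
Final negated: {~A, ~E, ~F, ~H}
New negations: {~A, ~H}
Count = 2

2


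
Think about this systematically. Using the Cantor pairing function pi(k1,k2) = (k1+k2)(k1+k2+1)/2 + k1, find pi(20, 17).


k1 + k2 = 37
(k1+k2)(k1+k2+1)/2 = 37 * 38 / 2 = 703
pi = 703 + 20 = 723

723


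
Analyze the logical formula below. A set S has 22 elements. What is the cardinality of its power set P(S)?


The power set of a set with n elements has 2^n elements.
|P(S)| = 2^22 = 4194304

4194304


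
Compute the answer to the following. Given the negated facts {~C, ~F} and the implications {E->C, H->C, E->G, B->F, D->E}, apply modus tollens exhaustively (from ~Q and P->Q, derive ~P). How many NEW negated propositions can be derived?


Initial negated facts: {~C, ~F}
Apply modus tollens to closure:
  ~C and E->C  =>  ~E
  ~C and H->C  =>  ~H
  ~F and B->F  =>  ~B
  ~E and D->E  =>  ~D
Final negated: {~B, ~C, ~D, ~E, ~F, ~H}
New negations: {~B, ~D, ~E, ~H}
Count = 4

4


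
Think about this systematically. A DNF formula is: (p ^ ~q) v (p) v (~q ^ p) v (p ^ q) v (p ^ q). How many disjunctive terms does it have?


A DNF formula is a disjunction of terms (conjunctions).
Terms are separated by v.
Counting the disjuncts: 5 terms.

5


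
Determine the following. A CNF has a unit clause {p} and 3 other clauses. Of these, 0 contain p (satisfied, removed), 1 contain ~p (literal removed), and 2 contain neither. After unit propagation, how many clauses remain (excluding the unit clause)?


Satisfied (removed): 0
Shortened (remain): 1
Unchanged (remain): 2
Remaining = 1 + 2 = 3

3


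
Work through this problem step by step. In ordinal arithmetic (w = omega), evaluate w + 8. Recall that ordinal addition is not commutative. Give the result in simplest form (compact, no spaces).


Compute w + 8.
Ordinal + is associative but NOT commutative; for finite n>0, n + w = w but w + n stays w+n.
w + 8 is already in normal form (a successor ordinal beyond w).
Result = w+8

w+8


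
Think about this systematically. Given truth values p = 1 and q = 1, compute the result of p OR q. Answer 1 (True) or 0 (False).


p = 1, q = 1
Operation: p OR q
Evaluate: 1 OR 1 = 1

1


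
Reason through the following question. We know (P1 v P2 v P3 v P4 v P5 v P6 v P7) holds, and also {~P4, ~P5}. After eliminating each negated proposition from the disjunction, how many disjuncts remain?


Original disjuncts (7): P1, P2, P3, P4, P5, P6, P7
Negated (eliminate): ~P4, ~P5
Remaining disjuncts: P1, P2, P3, P6, P7
Count = 7 - 2 = 5

5


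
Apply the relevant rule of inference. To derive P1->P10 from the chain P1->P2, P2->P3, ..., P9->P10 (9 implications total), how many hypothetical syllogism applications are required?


With 9 implications in a chain connecting 10 propositions:
P1->P2, P2->P3, ..., P9->P10
Steps needed = (number of implications) - 1 = 9 - 1 = 8

8


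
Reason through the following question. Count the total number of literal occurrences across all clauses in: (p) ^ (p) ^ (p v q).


Counting literals in each clause:
Clause 1: 1 literal(s)
Clause 2: 1 literal(s)
Clause 3: 2 literal(s)
Total = 4

4


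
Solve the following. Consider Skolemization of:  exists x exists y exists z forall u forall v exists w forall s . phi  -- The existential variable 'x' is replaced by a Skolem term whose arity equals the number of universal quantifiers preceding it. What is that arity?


Quantifier prefix: exists x exists y exists z forall u forall v exists w forall s
'x' is existentially quantified at position 1.
No universal quantifiers precede it.
Skolem function arity = 0 (a Skolem constant)

0


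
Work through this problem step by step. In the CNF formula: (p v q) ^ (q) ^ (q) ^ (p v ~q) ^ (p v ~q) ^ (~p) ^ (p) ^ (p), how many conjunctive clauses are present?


A CNF formula is a conjunction of clauses.
Clauses are separated by ^.
Counting the conjuncts: 8 clauses.

8


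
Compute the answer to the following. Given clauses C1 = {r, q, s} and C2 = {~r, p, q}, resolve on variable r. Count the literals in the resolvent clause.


Remove r from C1 and ~r from C2.
C1 remainder: {q, s}
C2 remainder: {p, q}
Union (resolvent): {p, q, s}
Resolvent has 3 literal(s).

3


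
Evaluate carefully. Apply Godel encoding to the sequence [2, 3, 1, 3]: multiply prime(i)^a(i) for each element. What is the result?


Encode each element as an exponent of the corresponding prime:
  2^2 = 4
  3^3 = 27
  5^1 = 5
  7^3 = 343
Product = 4 * 27 * 5 * 343 = 185220

185220


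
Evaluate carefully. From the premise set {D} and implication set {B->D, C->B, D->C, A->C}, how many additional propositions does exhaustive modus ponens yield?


Initial facts: {D}
Apply modus ponens to closure:
  D and D->C  =>  C
  C and C->B  =>  B
Final known: {B, C, D}
New propositions: {B, C}
Count = 2

2


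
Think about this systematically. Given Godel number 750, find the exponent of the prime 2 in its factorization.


Factorize 750 by dividing by 2 repeatedly.
Division steps: 2 divides 750 exactly 1 time(s).
Exponent of 2 = 1

1


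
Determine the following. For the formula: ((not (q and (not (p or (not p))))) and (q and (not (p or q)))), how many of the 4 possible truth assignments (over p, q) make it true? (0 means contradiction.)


Check all 4 assignments:
p=0, q=0: 0
p=0, q=1: 0
p=1, q=0: 0
p=1, q=1: 0
Count of True = 0

0


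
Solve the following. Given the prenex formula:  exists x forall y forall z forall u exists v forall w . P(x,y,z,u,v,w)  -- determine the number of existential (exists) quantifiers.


Quantifier prefix: exists x forall y forall z forall u exists v forall w
Mark each quantifier type:
  E U U U E U
Universal count = 4, Existential count = 2
Asked for existential (exists) quantifiers: 2

2


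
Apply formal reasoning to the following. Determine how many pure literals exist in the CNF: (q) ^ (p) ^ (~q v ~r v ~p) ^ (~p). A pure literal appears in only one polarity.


Check each variable for pure literal status:
p: mixed (not pure)
q: mixed (not pure)
r: pure negative
Pure literal count = 1

1


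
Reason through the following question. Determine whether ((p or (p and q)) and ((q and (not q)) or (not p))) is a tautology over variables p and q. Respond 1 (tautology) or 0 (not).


Check all 4 assignments:
p=0, q=0: 0
p=0, q=1: 0
p=1, q=0: 0
p=1, q=1: 0
Satisfying count = 0/4.
Tautology iff count = 4: no.

0


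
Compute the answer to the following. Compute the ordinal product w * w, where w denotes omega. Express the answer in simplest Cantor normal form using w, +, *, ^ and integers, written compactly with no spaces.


Compute w * w.
Ordinal * is associative and left-distributive over +, but NOT commutative; for finite n>1, n*w = w but w*n stays w*n.
w * w = w^2 by definition.
Result = w^2

w^2


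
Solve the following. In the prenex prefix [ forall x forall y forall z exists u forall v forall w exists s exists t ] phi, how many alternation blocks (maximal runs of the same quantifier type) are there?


Quantifier-type sequence: A A A E A A E E  (A=forall, E=exists)
Group into maximal same-type runs:
  Ax3 | Ex1 | Ax2 | Ex2
Number of blocks = 4

4


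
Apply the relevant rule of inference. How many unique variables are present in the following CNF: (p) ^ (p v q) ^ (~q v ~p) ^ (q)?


Identify each variable that appears in the formula.
Variables found: p, q
Count = 2

2


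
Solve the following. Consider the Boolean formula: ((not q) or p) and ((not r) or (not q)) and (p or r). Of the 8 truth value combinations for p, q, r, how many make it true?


Evaluate all 8 assignments for p, q, r:
p=0, q=0, r=0: 0
p=0, q=0, r=1: 1
p=0, q=1, r=0: 0
p=0, q=1, r=1: 0
p=1, q=0, r=0: 1
p=1, q=0, r=1: 1
p=1, q=1, r=0: 1
p=1, q=1, r=1: 0
Satisfying count = 4

4


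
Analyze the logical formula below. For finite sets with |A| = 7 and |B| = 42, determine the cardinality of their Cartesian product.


The Cartesian product A x B contains all ordered pairs (a, b).
|A x B| = |A| * |B| = 7 * 42 = 294

294


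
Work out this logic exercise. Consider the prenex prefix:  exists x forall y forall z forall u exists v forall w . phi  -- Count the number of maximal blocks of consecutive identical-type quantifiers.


Quantifier-type sequence: E A A A E A  (A=forall, E=exists)
Group into maximal same-type runs:
  Ex1 | Ax3 | Ex1 | Ax1
Number of blocks = 4

4
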